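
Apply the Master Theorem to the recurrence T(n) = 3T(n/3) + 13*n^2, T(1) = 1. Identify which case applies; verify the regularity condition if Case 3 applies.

a=3, b=3, f(n)=13*n^2.
log_3(3) = 1 < 2.
f(n) = Omega(n^(1+epsilon)) for some epsilon > 0, so Case 3 is the candidate.
Regularity: a*f(n/b) = 3*13*(n/3)^2 = (3/9)*13*n^2 <= c*f(n) with c = 3/9 < 1. Satisfied.
Case 3: T(n) = Theta(n^2).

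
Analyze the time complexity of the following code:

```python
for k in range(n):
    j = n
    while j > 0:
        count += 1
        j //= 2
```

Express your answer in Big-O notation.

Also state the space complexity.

Time complexity: O(n log n).
Space complexity: O(1).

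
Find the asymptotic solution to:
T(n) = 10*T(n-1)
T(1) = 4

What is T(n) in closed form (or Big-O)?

Each step multiplies by 10. T(n) = T(1)*10^(n-1) = 4*10^(n-1).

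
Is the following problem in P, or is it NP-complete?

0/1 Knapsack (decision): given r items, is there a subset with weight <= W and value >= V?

This problem is NP-complete: reduces from Subset Sum.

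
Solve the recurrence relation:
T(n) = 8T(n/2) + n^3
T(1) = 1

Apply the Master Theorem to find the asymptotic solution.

a=8, b=2, f(n)=n^3. log_2(8) = 3. Case 2: T(n) = O(n^3 log n).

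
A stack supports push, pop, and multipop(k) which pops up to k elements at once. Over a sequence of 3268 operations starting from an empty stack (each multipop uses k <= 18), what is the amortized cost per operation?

Each element is pushed exactly once and popped at most once (whether by pop or as part of a multipop). So the total number of individual pops over the whole sequence is at most the number of pushes, which is at most 3268. Total work <= 2 * 3268, hence O(1) amortized per operation.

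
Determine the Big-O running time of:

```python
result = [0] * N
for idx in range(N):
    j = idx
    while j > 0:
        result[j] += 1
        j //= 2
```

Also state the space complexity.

Time complexity: O(n log n).
Space complexity: O(n).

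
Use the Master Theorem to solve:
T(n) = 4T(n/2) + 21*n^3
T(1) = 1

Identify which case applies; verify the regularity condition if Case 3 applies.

a=4, b=2, f(n)=21*n^3.
log_2(4) = 2 < 3.
f(n) = Omega(n^(2+epsilon)) for some epsilon > 0, so Case 3 is the candidate.
Regularity: a*f(n/b) = 4*21*(n/2)^3 = (4/8)*21*n^3 <= c*f(n) with c = 4/8 < 1. Satisfied.
Case 3: T(n) = Theta(n^3).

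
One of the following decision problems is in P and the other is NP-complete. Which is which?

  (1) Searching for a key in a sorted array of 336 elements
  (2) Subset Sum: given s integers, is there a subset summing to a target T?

(1) is P: binary search runs in O(log n).
(2) is NP-complete: one of Karp's 21 NP-complete problems.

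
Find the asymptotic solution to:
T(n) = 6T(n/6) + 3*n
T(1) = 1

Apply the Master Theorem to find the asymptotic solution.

a=6, b=6, f(n)=3*n. log_6(6) = 1. Case 2: T(n) = O(n log n).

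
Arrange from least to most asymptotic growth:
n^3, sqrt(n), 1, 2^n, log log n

Ordered by growth rate: 1 < log log n < sqrt(n) < n^3 < 2^n.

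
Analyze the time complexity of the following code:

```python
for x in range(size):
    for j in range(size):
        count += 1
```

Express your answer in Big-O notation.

Time complexity: O(n^2).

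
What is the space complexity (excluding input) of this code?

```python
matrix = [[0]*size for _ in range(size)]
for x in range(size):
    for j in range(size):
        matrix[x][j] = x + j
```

Space complexity: O(n^2).
A 2D structure of size n x n is allocated.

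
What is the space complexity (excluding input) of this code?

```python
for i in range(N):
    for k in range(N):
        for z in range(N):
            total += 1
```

Space complexity: O(1).
Only a constant amount of auxiliary storage is used; nothing grows with n.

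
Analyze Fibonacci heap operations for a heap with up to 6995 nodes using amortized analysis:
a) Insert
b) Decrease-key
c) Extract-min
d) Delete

Fibonacci heaps use lazy consolidation. Potential function Phi = t + 2m (t = number of trees, m = marked nodes).
- Insert: O(1) actual, Delta Phi = +1 (one new tree) => O(1) amortized.
- Decrease-key: with c cascading cuts, actual cost is O(c); Delta Phi <= c - 2(c-1) + 2 = 4 - c (c new trees; >= c-1 marks cleared; <= 1 new mark). Amortized O(c) + (4 - c) = O(1).
- Extract-min: O(D(n) + t) actual; consolidation drops t to <= D(n)+1, so Delta Phi pays for the t term. D(n) = O(log n) for n = 6995 => O(log n) amortized.
- Delete: decrease-key to -inf then extract-min = O(log n).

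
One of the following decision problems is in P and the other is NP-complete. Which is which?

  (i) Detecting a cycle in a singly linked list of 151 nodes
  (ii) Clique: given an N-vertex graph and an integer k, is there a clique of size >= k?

(i) is P: Floyd's tortoise-and-hare runs in O(n) time, O(1) space.
(ii) is NP-complete: complement of Independent Set / Vertex Cover (with k part of the input).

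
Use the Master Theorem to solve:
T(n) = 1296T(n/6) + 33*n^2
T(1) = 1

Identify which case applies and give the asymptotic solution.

a=1296, b=6, f(n)=33*n^2.
log_6(1296) = 4 > 2.
Since f(n) = O(n^2) is polynomially smaller than n^4, Case 1 applies.
T(n) = Theta(n^4).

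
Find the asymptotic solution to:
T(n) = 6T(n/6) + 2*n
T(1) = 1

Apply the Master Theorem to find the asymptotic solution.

a=6, b=6, f(n)=2*n. log_6(6) = 1. Case 2: T(n) = O(n log n).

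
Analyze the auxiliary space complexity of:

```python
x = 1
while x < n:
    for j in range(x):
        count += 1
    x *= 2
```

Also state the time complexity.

Space complexity: O(1).
Only a constant amount of auxiliary storage is used; nothing grows with n.
Time complexity: O(n).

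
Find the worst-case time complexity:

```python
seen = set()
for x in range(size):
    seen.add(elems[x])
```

Time complexity: O(n).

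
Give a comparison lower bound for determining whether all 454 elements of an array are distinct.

In the algebraic decision-tree model, the YES region for element distinctness on 454 elements has 454! connected components (one per ordering). Ben-Or's theorem then gives a lower bound of Omega(log(n!)) = Omega(n log n).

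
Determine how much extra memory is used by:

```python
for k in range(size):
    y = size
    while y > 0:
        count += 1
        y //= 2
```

Space complexity: O(1).
Only a constant amount of auxiliary storage is used; nothing grows with n.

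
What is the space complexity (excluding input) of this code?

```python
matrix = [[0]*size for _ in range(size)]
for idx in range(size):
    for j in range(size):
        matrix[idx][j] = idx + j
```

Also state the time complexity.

Space complexity: O(n^2).
A 2D structure of size n x n is allocated.
Time complexity: O(n^2).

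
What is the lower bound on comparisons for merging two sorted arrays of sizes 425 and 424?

Adversary argument: with sizes 425 and 424 (differing by at most 1), interleave the two arrays so that every consecutive pair in the output comes from different inputs. Then each of the 848 adjacent output pairs must be directly compared, or the algorithm cannot determine their relative order. So 848 comparisons are necessary; standard merge achieves this.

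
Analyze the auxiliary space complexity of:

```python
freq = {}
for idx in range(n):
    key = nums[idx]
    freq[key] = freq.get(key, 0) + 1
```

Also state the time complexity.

Space complexity: O(n).
Auxiliary storage grows linearly with the input size n in the worst case.
Time complexity: O(n).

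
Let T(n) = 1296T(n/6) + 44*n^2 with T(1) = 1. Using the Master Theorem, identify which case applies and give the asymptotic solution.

a=1296, b=6, f(n)=44*n^2.
log_6(1296) = 4 > 2.
Since f(n) = O(n^2) is polynomially smaller than n^4, Case 1 applies.
T(n) = Theta(n^4).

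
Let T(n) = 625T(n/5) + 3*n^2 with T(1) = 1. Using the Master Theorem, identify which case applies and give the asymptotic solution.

a=625, b=5, f(n)=3*n^2.
log_5(625) = 4 > 2.
Since f(n) = O(n^2) is polynomially smaller than n^4, Case 1 applies.
T(n) = Theta(n^4).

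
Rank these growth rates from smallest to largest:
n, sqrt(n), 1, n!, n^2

Ordered by growth rate: 1 < sqrt(n) < n < n^2 < n!.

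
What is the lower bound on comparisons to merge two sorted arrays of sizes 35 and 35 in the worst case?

Adversary: with |35 - 35| <= 1 the inputs can be fully interleaved so that every adjacent pair in the merged output comes from different arrays. Then each of the 69 adjacent pairs must be directly compared, or the algorithm cannot determine their relative order. Standard merge meets this bound.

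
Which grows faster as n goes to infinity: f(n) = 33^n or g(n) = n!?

g(n) = n! grows faster: n!/33^n -> infinity by Stirling.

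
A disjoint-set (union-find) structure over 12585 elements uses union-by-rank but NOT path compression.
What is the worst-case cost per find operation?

Union-by-rank alone keeps every tree's height <= log_2(12585) ~= 13.6. Each find traverses from a node to its root, costing O(height) = O(log n). Without path compression this bound is tight.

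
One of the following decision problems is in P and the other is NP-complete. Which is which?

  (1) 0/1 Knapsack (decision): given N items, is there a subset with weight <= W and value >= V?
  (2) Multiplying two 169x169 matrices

(1) is NP-complete: reduces from Subset Sum.
(2) is P: the schoolbook algorithm runs in O(n^3).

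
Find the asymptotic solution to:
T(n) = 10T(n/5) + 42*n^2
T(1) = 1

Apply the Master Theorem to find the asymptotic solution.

a=10, b=5, f(n)=42*n^2. log_5(10) = 1.431 < 2. Case 3: T(n) = O(n^2).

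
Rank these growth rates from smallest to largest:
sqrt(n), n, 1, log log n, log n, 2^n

Ordered by growth rate: 1 < log log n < log n < sqrt(n) < n < 2^n.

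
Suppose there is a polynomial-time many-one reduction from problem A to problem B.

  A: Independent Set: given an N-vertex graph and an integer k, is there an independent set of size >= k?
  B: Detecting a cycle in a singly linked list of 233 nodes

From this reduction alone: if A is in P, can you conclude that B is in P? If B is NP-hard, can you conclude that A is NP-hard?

A poly-time reduction A <=_p B transfers tractability DOWN (B easy => A easy) and hardness UP (A hard => B hard), not the reverse.
From A in P, the reduction alone does NOT give B in P: any problem in P trivially reduces to SAT, yet SAT is not known to be in P.
From B NP-hard, the reduction alone does NOT give A NP-hard: again, easy problems reduce to hard ones.
(Here in fact A is NP-complete and B is in P, so no such reduction is known -- its existence would imply P = NP; the analysis concerns only what the assumed reduction would or would not let you conclude.)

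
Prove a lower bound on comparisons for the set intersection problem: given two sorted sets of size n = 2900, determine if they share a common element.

For two sorted arrays of size n = 2900, any correct algorithm must examine Omega(n) elements. If fewer are examined, an adversary places a common element in an unexamined gap. A merge-based scan achieves O(n), so the bound is tight.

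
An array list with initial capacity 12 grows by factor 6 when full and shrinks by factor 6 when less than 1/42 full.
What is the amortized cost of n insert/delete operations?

Using potential function Phi = |6*size - capacity|. Resizing costs are offset by potential release. Amortized O(1) per operation.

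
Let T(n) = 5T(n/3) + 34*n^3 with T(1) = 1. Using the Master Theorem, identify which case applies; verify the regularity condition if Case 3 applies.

a=5, b=3, f(n)=34*n^3.
log_3(5) = 1.465 < 3.
f(n) = Omega(n^(1.465+epsilon)) for some epsilon > 0, so Case 3 is the candidate.
Regularity: a*f(n/b) = 5*34*(n/3)^3 = (5/27)*34*n^3 <= c*f(n) with c = 5/27 < 1. Satisfied.
Case 3: T(n) = Theta(n^3).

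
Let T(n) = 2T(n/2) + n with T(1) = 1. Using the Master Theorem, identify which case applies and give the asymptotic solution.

a=2, b=2, f(n)=n.
log_2(2) = 1, so n^(log_b(a)) = n.
f(n) = Theta(n), so Case 2 applies.
T(n) = Theta(n log n).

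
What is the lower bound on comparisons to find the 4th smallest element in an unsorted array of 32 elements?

Finding the 4th smallest of 32 elements requires Omega(n) comparisons. Every element must participate in at least one comparison; otherwise it could be the 4th smallest.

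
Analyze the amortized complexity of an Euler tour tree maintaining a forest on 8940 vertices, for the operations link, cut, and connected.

An Euler tour tree stores each tree's Euler tour as a balanced BST keyed by tour position. On 8940 vertices: link concatenates two tours via O(1) splits/joins of size <= 2*8940 (O(log n)); cut splits the tour at the two occurrences of the edge (O(log n)); connected compares BST roots (O(log n) to find the root). All O(log n) amortized.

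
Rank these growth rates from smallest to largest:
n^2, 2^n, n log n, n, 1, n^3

Ordered by growth rate: 1 < n < n log n < n^2 < n^3 < 2^n.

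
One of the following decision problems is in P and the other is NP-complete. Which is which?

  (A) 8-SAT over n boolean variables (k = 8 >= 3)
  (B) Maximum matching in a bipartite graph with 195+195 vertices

(A) is NP-complete: 3-SAT is NP-complete (Cook-Levin); k-SAT for k>=3 reduces from 3-SAT.
(B) is P: Hopcroft-Karp runs in O(E sqrt(V)).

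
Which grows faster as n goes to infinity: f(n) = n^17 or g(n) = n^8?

f(n) = n^17 grows faster: n^17/n^8 = n^9 -> infinity.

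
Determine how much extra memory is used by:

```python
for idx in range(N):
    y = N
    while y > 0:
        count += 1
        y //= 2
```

Space complexity: O(1).
Only a constant amount of auxiliary storage is used; nothing grows with n.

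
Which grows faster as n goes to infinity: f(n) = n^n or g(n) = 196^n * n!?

g(n) = 196^n * n! grows faster: by Stirling n! ~ sqrt(2 pi n)(n/e)^n, so 196^n n! / n^n ~ (196/e)^n sqrt(2 pi n) -> infinity since 196/e > 1.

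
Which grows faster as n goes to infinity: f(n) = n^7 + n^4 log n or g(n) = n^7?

f(n) = n^7 + n^4 log n and g(n) = n^7 are Theta of each other: the lower-order n^4 log n term is o(n^7); both are Theta(n^7).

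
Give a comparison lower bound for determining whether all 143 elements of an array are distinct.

In the algebraic decision-tree model, the YES region for element distinctness on 143 elements has 143! connected components (one per ordering). Ben-Or's theorem then gives a lower bound of Omega(log(n!)) = Omega(n log n).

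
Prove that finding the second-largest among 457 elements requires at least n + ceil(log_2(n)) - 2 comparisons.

Lower bound (adversary): identifying the maximum requires 457-1 comparisons (each eliminates one candidate). Assign weight 1 to each element; on each comparison the adversary lets the heavier side win and gives it the loser's weight. The max ends with weight 457, but each comparison it wins at most doubles its weight, so the max must win >= ceil(log_2(457)) = 9 comparisons. The second-largest is one of those 9 direct losers to the max, and identifying which one is largest needs >= 9-1 further comparisons. Total >= 457-1 + 9-1 = 464.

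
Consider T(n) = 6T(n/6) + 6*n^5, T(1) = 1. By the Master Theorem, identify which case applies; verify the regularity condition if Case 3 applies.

a=6, b=6, f(n)=6*n^5.
log_6(6) = 1 < 5.
f(n) = Omega(n^(1+epsilon)) for some epsilon > 0, so Case 3 is the candidate.
Regularity: a*f(n/b) = 6*6*(n/6)^5 = (6/7776)*6*n^5 <= c*f(n) with c = 6/7776 < 1. Satisfied.
Case 3: T(n) = Theta(n^5).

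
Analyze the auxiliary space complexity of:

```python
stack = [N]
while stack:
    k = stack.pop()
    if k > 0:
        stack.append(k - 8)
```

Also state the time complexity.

Space complexity: O(1).
Only a constant amount of auxiliary storage is used; nothing grows with n.
Time complexity: O(n).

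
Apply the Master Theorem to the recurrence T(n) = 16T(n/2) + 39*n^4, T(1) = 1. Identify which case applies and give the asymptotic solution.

a=16, b=2, f(n)=39*n^4.
log_2(16) = 4, so n^(log_b(a)) = n^4.
f(n) = Theta(n^4), so Case 2 applies.
T(n) = Theta(n^4 log n).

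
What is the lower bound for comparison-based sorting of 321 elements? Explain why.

A comparison-based sorting algorithm corresponds to a decision tree. With 321! possible permutations, the tree has 321! leaves. The height is at least log_2(321!) = Omega(n log n) by Stirling's approximation.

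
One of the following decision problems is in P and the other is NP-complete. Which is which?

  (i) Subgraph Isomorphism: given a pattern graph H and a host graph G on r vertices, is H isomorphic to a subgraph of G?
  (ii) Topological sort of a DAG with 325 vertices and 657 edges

(i) is NP-complete: generalizes Clique and Hamiltonian Path (pattern size is part of the input).
(ii) is P: DFS-based topological sort runs in O(V+E).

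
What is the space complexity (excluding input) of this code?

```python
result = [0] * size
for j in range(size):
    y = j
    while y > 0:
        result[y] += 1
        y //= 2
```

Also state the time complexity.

Space complexity: O(n).
Auxiliary storage grows linearly with the input size n in the worst case.
Time complexity: O(n log n).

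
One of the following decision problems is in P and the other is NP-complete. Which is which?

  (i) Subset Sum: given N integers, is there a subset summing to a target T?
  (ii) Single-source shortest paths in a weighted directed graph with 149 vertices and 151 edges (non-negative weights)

(i) is NP-complete: one of Karp's 21 NP-complete problems.
(ii) is P: Dijkstra's algorithm runs in O((V+E) log V).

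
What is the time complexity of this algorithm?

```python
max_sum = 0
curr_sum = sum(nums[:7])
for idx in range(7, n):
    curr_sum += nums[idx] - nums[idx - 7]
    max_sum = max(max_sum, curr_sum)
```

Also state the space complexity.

Time complexity: O(n).
Space complexity: O(1).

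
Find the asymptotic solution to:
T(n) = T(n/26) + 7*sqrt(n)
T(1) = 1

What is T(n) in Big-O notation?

Each level contributes sqrt(n/26^k). Geometric series with ratio 1/sqrt(26) < 1 sums to O(sqrt(n)).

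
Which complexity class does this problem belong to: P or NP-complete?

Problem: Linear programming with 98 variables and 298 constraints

This problem is in P: the ellipsoid and interior-point methods run in polynomial time.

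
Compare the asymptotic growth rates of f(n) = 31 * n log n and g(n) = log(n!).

f(n) = 31 * n log n and g(n) = log(n!) are Theta of each other: Stirling: log(n!) = n log n - n + O(log n) = Theta(n log n); the constant 31 doesn't change the Theta class.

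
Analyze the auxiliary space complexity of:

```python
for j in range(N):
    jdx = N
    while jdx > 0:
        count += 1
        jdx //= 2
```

Space complexity: O(1).
Only a constant amount of auxiliary storage is used; nothing grows with n.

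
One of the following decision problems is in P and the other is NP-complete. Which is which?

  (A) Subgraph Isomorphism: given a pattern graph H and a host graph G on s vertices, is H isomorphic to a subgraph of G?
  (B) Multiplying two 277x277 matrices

(A) is NP-complete: generalizes Clique and Hamiltonian Path (pattern size is part of the input).
(B) is P: the schoolbook algorithm runs in O(n^3).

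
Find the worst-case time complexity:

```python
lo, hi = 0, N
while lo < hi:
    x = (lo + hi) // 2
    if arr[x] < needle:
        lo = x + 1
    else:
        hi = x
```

Time complexity: O(log n).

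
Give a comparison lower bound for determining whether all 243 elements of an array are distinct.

In the algebraic decision-tree model, the YES region for element distinctness on 243 elements has 243! connected components (one per ordering). Ben-Or's theorem then gives a lower bound of Omega(log(n!)) = Omega(n log n).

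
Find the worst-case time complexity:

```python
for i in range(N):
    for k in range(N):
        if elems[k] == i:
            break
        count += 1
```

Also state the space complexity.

Time complexity: O(n^2).
Space complexity: O(1).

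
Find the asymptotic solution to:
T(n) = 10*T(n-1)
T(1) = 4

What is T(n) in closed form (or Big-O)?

Each step multiplies by 10. T(n) = T(1)*10^(n-1) = 4*10^(n-1).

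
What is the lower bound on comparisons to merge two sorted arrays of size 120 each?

To merge two sorted arrays of size 120, we need at least 239 comparisons in the worst case. An adversary can force every element to be compared.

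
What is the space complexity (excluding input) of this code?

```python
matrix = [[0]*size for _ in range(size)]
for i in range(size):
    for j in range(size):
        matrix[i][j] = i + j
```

Space complexity: O(n^2).
A 2D structure of size n x n is allocated.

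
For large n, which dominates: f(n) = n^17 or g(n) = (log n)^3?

f(n) = n^17 grows faster: any positive polynomial dominates any polylog.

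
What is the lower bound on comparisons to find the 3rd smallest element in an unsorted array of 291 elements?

Finding the 3rd smallest of 291 elements requires Omega(n) comparisons. Every element must participate in at least one comparison; otherwise it could be the 3rd smallest.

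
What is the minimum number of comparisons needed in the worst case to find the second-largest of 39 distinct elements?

Lower bound: finding the max needs 39-1 comparisons. By the adversary weight-doubling argument, the max must personally win >= ceil(log_2(39)) = 6 comparisons; the 2nd-largest is among those 6 losers, needing 6-1 more comparisons. Total >= 39-1 + 6-1 = 43. A balanced knockout tournament achieves this.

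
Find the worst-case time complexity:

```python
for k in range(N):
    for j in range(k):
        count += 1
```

Time complexity: O(n^2).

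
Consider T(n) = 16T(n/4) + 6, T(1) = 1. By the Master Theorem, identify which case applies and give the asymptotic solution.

a=16, b=4, f(n)=6.
log_4(16) = 2 > 0.
Since f(n) = O(n^0) is polynomially smaller than n^2, Case 1 applies.
T(n) = Theta(n^2).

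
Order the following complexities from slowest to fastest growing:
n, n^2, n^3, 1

Ordered by growth rate: 1 < n < n^2 < n^3.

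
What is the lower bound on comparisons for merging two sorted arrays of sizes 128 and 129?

Adversary argument: with sizes 128 and 129 (differing by at most 1), interleave the two arrays so that every consecutive pair in the output comes from different inputs. Then each of the 256 adjacent output pairs must be directly compared, or the algorithm cannot determine their relative order. So 256 comparisons are necessary; standard merge achieves this.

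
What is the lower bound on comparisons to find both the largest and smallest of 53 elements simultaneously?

Pair elements first (floor(53/2) comparisons), then find max among winners and min among losers. Total: ceil(3*53/2) - 2 = 78 comparisons.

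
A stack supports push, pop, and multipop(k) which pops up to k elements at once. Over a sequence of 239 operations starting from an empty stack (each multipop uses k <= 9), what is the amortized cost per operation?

Each element is pushed exactly once and popped at most once (whether by pop or as part of a multipop). So the total number of individual pops over the whole sequence is at most the number of pushes, which is at most 239. Total work <= 2 * 239, hence O(1) amortized per operation.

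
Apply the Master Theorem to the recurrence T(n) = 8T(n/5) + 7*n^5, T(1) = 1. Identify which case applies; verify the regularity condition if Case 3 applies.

a=8, b=5, f(n)=7*n^5.
log_5(8) = 1.292 < 5.
f(n) = Omega(n^(1.292+epsilon)) for some epsilon > 0, so Case 3 is the candidate.
Regularity: a*f(n/b) = 8*7*(n/5)^5 = (8/3125)*7*n^5 <= c*f(n) with c = 8/3125 < 1. Satisfied.
Case 3: T(n) = Theta(n^5).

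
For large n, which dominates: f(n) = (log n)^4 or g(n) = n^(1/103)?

g(n) = n^(1/103) grows faster: any positive power of n dominates any polylog.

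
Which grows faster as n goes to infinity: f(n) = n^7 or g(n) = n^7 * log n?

g(n) = n^7 * log n grows faster: extra log n factor -> infinity.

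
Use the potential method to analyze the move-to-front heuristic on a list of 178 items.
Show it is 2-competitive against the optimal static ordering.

Let Phi = number of inversions between the MTF list and the optimal static list (0 <= Phi <= C(178,2)). Accessing an element at MTF position k and optimal position j: the move-to-front destroys all k-1 inversions in front of it that are not in front in optimal (>= k-j of them) and creates at most j-1 new ones. Amortized cost <= k + (j-1) - (k-j) = 2j - 1 <= 2 * optimal cost.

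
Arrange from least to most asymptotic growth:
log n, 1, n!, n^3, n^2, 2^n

Ordered by growth rate: 1 < log n < n^2 < n^3 < 2^n < n!.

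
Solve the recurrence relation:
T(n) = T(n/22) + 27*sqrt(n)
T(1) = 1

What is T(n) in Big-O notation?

Each level contributes sqrt(n/22^k). Geometric series with ratio 1/sqrt(22) < 1 sums to O(sqrt(n)).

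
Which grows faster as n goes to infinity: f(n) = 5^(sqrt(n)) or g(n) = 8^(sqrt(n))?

g(n) = 8^(sqrt(n)) grows faster: ratio is (8/5)^(sqrt(n)) -> infinity since 8/5 > 1.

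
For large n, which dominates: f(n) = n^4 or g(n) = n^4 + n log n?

f(n) = n^4 and g(n) = n^4 + n log n are Theta of each other: the lower-order n log n term is o(n^4); both are Theta(n^4).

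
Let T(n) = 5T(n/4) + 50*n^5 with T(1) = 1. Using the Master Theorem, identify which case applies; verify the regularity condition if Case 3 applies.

a=5, b=4, f(n)=50*n^5.
log_4(5) = 1.161 < 5.
f(n) = Omega(n^(1.161+epsilon)) for some epsilon > 0, so Case 3 is the candidate.
Regularity: a*f(n/b) = 5*50*(n/4)^5 = (5/1024)*50*n^5 <= c*f(n) with c = 5/1024 < 1. Satisfied.
Case 3: T(n) = Theta(n^5).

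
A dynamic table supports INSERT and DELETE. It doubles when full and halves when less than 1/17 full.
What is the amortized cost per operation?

Using potential function Phi = |2*num_items - table_size| when load > 1/2, and Phi = table_size/2 - num_items otherwise. The gap of 1/17 vs 1/2 for shrinking prevents thrashing. Both insert and delete have O(1) amortized cost.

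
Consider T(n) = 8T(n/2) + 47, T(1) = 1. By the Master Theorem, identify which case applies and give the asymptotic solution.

a=8, b=2, f(n)=47.
log_2(8) = 3 > 0.
Since f(n) = O(n^0) is polynomially smaller than n^3, Case 1 applies.
T(n) = Theta(n^3).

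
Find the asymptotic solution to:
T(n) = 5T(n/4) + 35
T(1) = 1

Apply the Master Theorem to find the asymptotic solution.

a=5, b=4, f(n)=35. log_4(5) = 1.161. Case 1 of Master Theorem: T(n) = O(n^1.161).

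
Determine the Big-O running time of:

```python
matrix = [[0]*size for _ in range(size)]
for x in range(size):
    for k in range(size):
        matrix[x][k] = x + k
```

Time complexity: O(n^2).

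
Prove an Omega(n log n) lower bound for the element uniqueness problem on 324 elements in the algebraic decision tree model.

In the algebraic decision tree model, element uniqueness on 324 elements is equivalent to determining which cell of an arrangement of C(324,2) = 52326 hyperplanes x_i = x_j contains the input point. Ben-Or's theorem shows this requires Omega(n log n).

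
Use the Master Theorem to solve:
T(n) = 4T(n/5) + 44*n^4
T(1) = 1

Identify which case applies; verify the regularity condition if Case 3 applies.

a=4, b=5, f(n)=44*n^4.
log_5(4) = 0.8614 < 4.
f(n) = Omega(n^(0.8614+epsilon)) for some epsilon > 0, so Case 3 is the candidate.
Regularity: a*f(n/b) = 4*44*(n/5)^4 = (4/625)*44*n^4 <= c*f(n) with c = 4/625 < 1. Satisfied.
Case 3: T(n) = Theta(n^4).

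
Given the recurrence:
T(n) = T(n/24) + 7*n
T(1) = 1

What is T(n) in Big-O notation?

Geometric series: 7*n*(1 + 1/24 + 1/24^2 + ...) = O(n). T(n) = O(n).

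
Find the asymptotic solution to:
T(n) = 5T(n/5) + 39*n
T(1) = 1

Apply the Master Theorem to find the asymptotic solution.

a=5, b=5, f(n)=39*n. log_5(5) = 1. Case 2: T(n) = O(n log n).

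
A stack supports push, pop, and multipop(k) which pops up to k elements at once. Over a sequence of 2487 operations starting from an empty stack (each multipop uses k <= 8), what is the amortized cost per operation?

Each element is pushed exactly once and popped at most once (whether by pop or as part of a multipop). So the total number of individual pops over the whole sequence is at most the number of pushes, which is at most 2487. Total work <= 2 * 2487, hence O(1) amortized per operation.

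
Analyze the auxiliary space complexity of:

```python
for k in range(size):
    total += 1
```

Space complexity: O(1).
Only a constant amount of auxiliary storage is used; nothing grows with n.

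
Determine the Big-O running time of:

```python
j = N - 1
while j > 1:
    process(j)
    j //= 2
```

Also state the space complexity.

Time complexity: O(log n).
Space complexity: O(1).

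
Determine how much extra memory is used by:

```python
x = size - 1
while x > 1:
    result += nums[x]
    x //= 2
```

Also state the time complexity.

Space complexity: O(1).
Only a constant amount of auxiliary storage is used; nothing grows with n.
Time complexity: O(log n).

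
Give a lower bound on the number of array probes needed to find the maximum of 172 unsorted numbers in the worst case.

Adversary: any unprobed cell could hold a value larger than everything seen so far. If fewer than 172 cells are probed, the adversary places the max in an unprobed cell. So all 172 cells must be examined; together with 172-1 comparisons this is tight.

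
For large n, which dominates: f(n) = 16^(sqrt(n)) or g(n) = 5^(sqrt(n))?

f(n) = 16^(sqrt(n)) grows faster: ratio is (16/5)^(sqrt(n)) -> infinity since 16/5 > 1.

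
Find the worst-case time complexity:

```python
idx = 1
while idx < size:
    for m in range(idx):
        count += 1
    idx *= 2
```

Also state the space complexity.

Time complexity: O(n).
Space complexity: O(1).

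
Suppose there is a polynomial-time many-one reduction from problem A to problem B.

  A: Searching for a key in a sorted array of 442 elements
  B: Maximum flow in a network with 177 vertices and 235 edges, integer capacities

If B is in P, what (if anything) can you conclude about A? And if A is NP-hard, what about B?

A poly-time reduction A <=_p B means any A-instance can be transformed to a B-instance in poly time.
If B is in P: compose the reduction with B's poly-time algorithm to solve A in poly time, so A is in P.
If A is NP-hard: every NP problem reduces to A, which reduces to B; composing reductions, every NP problem reduces to B, so B is NP-hard.
(Here in fact A is P and B is P.)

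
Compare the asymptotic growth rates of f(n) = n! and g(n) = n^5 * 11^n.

f(n) = n! grows faster: by Stirling n! ~ (n/e)^n sqrt(2*pi*n); (n/e)^n eventually dominates n^5 * 11^n.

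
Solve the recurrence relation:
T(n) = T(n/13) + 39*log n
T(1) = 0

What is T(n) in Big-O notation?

Each of the log_13(n) levels adds O(log n). T(n) = O(log^2 n).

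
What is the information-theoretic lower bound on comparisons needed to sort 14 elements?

There are 14! = 87178291200 possible orderings. Each comparison gives 1 bit. We need at least ceil(log_2(87178291200)) = 37 comparisons.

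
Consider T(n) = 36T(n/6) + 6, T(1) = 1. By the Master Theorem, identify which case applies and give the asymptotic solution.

a=36, b=6, f(n)=6.
log_6(36) = 2 > 0.
Since f(n) = O(n^0) is polynomially smaller than n^2, Case 1 applies.
T(n) = Theta(n^2).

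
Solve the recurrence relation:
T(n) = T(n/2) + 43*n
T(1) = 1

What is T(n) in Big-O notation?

Geometric series: 43*n*(1 + 1/2 + 1/2^2 + ...) = O(n). T(n) = O(n).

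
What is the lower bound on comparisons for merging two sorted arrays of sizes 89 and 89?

Adversary argument: with sizes 89 and 89 (differing by at most 1), interleave the two arrays so that every consecutive pair in the output comes from different inputs. Then each of the 177 adjacent output pairs must be directly compared, or the algorithm cannot determine their relative order. So 177 comparisons are necessary; standard merge achieves this.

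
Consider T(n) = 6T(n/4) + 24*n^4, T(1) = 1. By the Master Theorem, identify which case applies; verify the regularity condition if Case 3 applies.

a=6, b=4, f(n)=24*n^4.
log_4(6) = 1.292 < 4.
f(n) = Omega(n^(1.292+epsilon)) for some epsilon > 0, so Case 3 is the candidate.
Regularity: a*f(n/b) = 6*24*(n/4)^4 = (6/256)*24*n^4 <= c*f(n) with c = 6/256 < 1. Satisfied.
Case 3: T(n) = Theta(n^4).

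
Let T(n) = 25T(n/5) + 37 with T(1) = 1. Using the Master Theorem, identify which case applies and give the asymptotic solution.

a=25, b=5, f(n)=37.
log_5(25) = 2 > 0.
Since f(n) = O(n^0) is polynomially smaller than n^2, Case 1 applies.
T(n) = Theta(n^2).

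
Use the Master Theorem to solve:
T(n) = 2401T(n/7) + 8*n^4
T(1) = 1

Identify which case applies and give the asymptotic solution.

a=2401, b=7, f(n)=8*n^4.
log_7(2401) = 4, so n^(log_b(a)) = n^4.
f(n) = Theta(n^4), so Case 2 applies.
T(n) = Theta(n^4 log n).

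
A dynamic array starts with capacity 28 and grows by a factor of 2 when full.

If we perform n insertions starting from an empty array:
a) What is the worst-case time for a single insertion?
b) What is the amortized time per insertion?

(a) Worst-case single insertion: O(n) -- when the array is full at capacity c, the resize copies all c elements, and c can be Theta(n).
(b) Resizes happen at sizes 28, 56, 112, ... Total copy cost for n insertions: 28 + 56 + ... = O(n) (geometric series with ratio 1/2). Amortized cost per insertion: O(n)/n = O(1).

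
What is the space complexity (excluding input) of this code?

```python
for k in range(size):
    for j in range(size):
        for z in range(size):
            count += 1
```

Space complexity: O(1).
Only a constant amount of auxiliary storage is used; nothing grows with n.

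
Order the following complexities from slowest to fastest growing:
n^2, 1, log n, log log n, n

Ordered by growth rate: 1 < log log n < log n < n < n^2.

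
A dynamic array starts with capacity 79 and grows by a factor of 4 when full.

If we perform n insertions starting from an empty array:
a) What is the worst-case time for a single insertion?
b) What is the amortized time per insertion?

(a) Worst-case single insertion: O(n) -- when the array is full at capacity c, the resize copies all c elements, and c can be Theta(n).
(b) Resizes happen at sizes 79, 316, 1264, ... Total copy cost for n insertions: 79 + 316 + ... = O(n) (geometric series with ratio 1/4). Amortized cost per insertion: O(n)/n = O(1).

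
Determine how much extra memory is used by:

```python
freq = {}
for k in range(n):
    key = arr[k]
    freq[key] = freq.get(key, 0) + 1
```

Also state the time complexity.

Space complexity: O(n).
Auxiliary storage grows linearly with the input size n in the worst case.
Time complexity: O(n).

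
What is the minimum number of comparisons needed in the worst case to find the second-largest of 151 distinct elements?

Lower bound: finding the max needs 151-1 comparisons. By the adversary weight-doubling argument, the max must personally win >= ceil(log_2(151)) = 8 comparisons; the 2nd-largest is among those 8 losers, needing 8-1 more comparisons. Total >= 151-1 + 8-1 = 157. A balanced knockout tournament achieves this.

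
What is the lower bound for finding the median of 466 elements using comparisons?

To find the median of 466 elements, every element must be compared at least once, so the lower bound is Omega(n). The BFPRT algorithm achieves O(n), making this tight.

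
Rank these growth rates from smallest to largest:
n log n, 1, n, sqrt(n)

Ordered by growth rate: 1 < sqrt(n) < n < n log n.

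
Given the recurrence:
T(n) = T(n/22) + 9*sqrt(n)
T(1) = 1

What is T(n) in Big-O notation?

Each level contributes sqrt(n/22^k). Geometric series with ratio 1/sqrt(22) < 1 sums to O(sqrt(n)).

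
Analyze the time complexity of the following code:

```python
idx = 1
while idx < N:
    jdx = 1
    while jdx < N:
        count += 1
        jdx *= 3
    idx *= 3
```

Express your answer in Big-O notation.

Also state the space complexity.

Time complexity: O(log^2 n).
Space complexity: O(1).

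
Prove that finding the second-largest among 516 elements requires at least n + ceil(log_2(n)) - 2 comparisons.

Lower bound (adversary): identifying the maximum requires 516-1 comparisons (each eliminates one candidate). Assign weight 1 to each element; on each comparison the adversary lets the heavier side win and gives it the loser's weight. The max ends with weight 516, but each comparison it wins at most doubles its weight, so the max must win >= ceil(log_2(516)) = 10 comparisons. The second-largest is one of those 10 direct losers to the max, and identifying which one is largest needs >= 10-1 further comparisons. Total >= 516-1 + 10-1 = 524.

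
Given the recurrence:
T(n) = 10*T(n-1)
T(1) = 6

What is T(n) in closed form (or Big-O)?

Each step multiplies by 10. T(n) = T(1)*10^(n-1) = 6*10^(n-1).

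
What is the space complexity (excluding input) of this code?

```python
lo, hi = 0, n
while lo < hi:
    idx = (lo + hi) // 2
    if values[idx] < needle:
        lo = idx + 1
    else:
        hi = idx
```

Space complexity: O(1).
Only a constant amount of auxiliary storage is used; nothing grows with n.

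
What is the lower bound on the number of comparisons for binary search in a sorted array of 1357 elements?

With 1357 possible positions, we need at least ceil(log_2(1357)) = 11 comparisons. Each comparison splits the remaining candidates by at most half.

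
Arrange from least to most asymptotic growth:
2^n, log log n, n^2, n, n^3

Ordered by growth rate: log log n < n < n^2 < n^3 < 2^n.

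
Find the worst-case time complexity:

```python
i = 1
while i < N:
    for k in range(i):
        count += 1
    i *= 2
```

Time complexity: O(n).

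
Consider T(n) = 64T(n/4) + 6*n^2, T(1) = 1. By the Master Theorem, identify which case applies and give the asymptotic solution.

a=64, b=4, f(n)=6*n^2.
log_4(64) = 3 > 2.
Since f(n) = O(n^2) is polynomially smaller than n^3, Case 1 applies.
T(n) = Theta(n^3).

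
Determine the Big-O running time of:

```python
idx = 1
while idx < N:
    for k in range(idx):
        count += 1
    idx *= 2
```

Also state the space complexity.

Time complexity: O(n).
Space complexity: O(1).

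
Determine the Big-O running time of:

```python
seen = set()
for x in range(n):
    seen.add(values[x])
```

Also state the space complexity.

Time complexity: O(n).
Space complexity: O(n).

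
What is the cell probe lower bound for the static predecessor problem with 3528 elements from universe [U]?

The Patrascu-Thorup lower bound shows any data structure on n = 3528 elements using O(n * polylog(n)) space requires Omega(log log U) query time. van Emde Boas trees achieve O(log log U) with O(U) space.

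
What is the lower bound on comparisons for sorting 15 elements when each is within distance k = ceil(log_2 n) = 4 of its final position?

Partition the 15 positions into floor(n/k) blocks of k = 4 consecutive positions; any permutation within a block keeps every element within k of its final position, so there are at least (k!)^(n/k) distinguishable inputs. Lower bound: log_2((k!)^(n/k)) = (n/k) * log_2(k!) = Theta(n log k); with k = ceil(log_2 n), this is Omega(n log log n).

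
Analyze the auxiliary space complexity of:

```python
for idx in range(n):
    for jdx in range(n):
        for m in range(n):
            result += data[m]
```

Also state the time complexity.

Space complexity: O(1).
Only a constant amount of auxiliary storage is used; nothing grows with n.
Time complexity: O(n^3).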